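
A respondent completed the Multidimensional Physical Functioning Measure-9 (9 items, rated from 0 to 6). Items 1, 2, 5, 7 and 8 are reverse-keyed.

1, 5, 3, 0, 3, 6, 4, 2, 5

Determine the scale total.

Reverse-keyed items use 6 − raw:
  item 1: 6 − 1 = 5
  item 2: 6 − 5 = 1
  item 5: 6 − 3 = 3
  item 7: 6 − 4 = 2
  item 8: 6 − 2 = 4
After reverse-coding: 5, 1, 3, 0, 3, 6, 2, 4, 5
Total = 5 + 1 + 3 + 0 + 3 + 6 + 2 + 4 + 5 = 29

29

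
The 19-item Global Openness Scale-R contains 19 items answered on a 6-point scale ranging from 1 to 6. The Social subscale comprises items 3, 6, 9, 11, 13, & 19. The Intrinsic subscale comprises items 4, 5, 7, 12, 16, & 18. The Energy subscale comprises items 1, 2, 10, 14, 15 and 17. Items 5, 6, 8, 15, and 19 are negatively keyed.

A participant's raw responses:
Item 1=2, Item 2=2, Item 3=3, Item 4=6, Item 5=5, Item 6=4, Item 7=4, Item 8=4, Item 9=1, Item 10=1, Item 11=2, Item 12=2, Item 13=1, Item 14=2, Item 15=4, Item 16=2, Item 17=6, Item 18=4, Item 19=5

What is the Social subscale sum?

Social items: 3, 6, 9, 11, 13, 19.
Of these, items 6 & 19 are negatively keyed; reversed = (1+6) − raw = 7 − raw.
  item 3: 3
  item 6: 7 − 4 = 3
  item 9: 1
  item 11: 2
  item 13: 1
  item 19: 7 − 5 = 2
Sum = 3 + 3 + 1 + 2 + 1 + 2 = 12

12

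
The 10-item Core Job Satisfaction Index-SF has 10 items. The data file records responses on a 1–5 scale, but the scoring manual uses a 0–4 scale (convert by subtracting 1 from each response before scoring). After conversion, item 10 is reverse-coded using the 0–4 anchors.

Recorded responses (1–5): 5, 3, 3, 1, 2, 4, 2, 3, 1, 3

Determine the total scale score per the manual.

Convert to 0–4: 4, 2, 2, 0, 1, 3, 1, 2, 0, 2
Reverse-coded (reversed = (0+4) − raw = 4 − raw):
  item 10: 4 − 2 = 2
Scored: 4, 2, 2, 0, 1, 3, 1, 2, 0, 2
Total = 17

17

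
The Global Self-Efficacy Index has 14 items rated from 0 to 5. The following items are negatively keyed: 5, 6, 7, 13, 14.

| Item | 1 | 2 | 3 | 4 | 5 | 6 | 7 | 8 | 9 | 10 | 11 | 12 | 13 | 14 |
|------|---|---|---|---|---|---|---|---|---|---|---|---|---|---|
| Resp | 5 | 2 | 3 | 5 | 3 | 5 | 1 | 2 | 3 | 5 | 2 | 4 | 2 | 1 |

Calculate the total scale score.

Reverse-coded items (reversed = (0+5) − raw = 5 − raw):
  item 5: 5 − 3 = 2
  item 6: 5 − 5 = 0
  item 7: 5 − 1 = 4
  item 13: 5 − 2 = 3
  item 14: 5 − 1 = 4
Scored responses: 5, 2, 3, 5, 2, 0, 4, 2, 3, 5, 2, 4, 3, 4
Total = 5 + 2 + 3 + 5 + 2 + 0 + 4 + 2 + 3 + 5 + 2 + 4 + 3 + 4 = 44

44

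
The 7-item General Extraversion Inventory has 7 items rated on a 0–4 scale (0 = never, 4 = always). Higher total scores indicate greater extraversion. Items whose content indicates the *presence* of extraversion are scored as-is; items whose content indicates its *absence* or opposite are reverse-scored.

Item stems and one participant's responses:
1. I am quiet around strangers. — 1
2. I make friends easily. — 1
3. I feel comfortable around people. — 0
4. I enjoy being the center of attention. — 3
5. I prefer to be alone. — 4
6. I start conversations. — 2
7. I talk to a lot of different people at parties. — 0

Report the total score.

Items 1, 5 describe the absence/opposite of extraversion → reverse-score.
reverse-coded value = 4 − response.
  item 1: 4 − 1 = 3
  item 2: 1
  item 3: 0
  item 4: 3
  item 5: 4 − 4 = 0
  item 6: 2
  item 7: 0
Total = 3 + 1 + 0 + 3 + 0 + 2 + 0 = 9

9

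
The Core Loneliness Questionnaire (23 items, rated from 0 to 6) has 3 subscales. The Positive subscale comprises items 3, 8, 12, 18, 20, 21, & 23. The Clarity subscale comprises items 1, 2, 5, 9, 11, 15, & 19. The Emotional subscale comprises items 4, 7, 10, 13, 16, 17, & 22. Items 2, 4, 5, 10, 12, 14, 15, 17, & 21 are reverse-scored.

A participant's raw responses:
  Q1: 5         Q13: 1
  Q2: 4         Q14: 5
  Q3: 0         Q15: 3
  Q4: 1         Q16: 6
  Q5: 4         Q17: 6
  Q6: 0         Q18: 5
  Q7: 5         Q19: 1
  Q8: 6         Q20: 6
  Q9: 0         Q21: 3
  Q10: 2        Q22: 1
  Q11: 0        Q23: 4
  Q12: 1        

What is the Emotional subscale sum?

Emotional items: 4, 7, 10, 13, 16, 17, 22.
Of these, items 4, 10 and 17 are reverse-scored; reversed = (0+6) − raw = 6 − raw.
  item 4: 6 − 1 = 5
  item 7: 5
  item 10: 6 − 2 = 4
  item 13: 1
  item 16: 6
  item 17: 6 − 6 = 0
  item 22: 1
Sum = 5 + 5 + 4 + 1 + 6 + 0 + 1 = 22

22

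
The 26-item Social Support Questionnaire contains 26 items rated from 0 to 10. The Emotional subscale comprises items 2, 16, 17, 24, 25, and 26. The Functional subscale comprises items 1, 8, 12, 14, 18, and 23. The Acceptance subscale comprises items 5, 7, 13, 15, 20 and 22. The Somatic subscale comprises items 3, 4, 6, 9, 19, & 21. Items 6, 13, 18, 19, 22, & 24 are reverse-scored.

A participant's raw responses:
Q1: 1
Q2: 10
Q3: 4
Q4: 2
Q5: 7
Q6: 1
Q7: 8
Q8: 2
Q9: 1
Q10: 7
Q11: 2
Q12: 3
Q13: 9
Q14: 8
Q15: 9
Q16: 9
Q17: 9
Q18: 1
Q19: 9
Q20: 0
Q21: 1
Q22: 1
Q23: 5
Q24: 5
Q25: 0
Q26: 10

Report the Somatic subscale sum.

Somatic items: 3, 4, 6, 9, 19, 21.
Of these, items 6 & 19 are reverse-scored; reversed = (0+10) − raw = 10 − raw.
  item 3: 4
  item 4: 2
  item 6: 10 − 1 = 9
  item 9: 1
  item 19: 10 − 9 = 1
  item 21: 1
Sum = 4 + 2 + 9 + 1 + 1 + 1 = 18

18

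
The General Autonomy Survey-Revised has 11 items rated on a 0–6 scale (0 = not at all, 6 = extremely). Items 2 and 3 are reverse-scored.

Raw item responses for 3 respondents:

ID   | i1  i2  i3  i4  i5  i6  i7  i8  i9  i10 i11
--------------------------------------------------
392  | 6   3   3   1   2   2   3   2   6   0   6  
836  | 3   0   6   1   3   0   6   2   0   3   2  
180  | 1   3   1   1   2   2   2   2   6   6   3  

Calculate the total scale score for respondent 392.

Respondent 392 raw: 6, 3, 3, 1, 2, 2, 3, 2, 6, 0, 6.
Reverse-coded (reversed = (0+6) − raw = 6 − raw):
  item 1: 6
  item 2: 6 − 3 = 3
  item 3: 6 − 3 = 3
  item 4: 1
  item 5: 2
  item 6: 2
  item 7: 3
  item 8: 2
  item 9: 6
  item 10: 0
  item 11: 6
Sum = 6 + 3 + 3 + 1 + 2 + 2 + 3 + 2 + 6 + 0 + 6 = 34

34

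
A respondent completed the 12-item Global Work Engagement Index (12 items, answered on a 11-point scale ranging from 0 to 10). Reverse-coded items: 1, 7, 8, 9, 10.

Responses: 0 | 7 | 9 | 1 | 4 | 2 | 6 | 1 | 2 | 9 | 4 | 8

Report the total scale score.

Reverse-coded items use 10 − raw:
  item 1: 10 − 0 = 10
  item 7: 10 − 6 = 4
  item 8: 10 − 1 = 9
  item 9: 10 − 2 = 8
  item 10: 10 − 9 = 1
Scored responses: 10, 7, 9, 1, 4, 2, 4, 9, 8, 1, 4, 8
Total = 10 + 7 + 9 + 1 + 4 + 2 + 4 + 9 + 8 + 1 + 4 + 8 = 67

67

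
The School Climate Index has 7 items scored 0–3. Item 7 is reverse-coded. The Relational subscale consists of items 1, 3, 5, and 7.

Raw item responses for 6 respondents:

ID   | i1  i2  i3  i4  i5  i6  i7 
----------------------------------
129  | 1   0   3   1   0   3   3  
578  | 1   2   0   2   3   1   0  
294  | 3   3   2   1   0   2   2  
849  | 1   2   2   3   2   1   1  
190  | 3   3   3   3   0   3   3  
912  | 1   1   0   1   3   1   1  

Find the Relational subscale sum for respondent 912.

6

Respondent 912 raw: 1, 1, 0, 1, 3, 1, 1.
Relational items: 1, 3, 5, 7.
Reverse-coded (on a 0–3 scale, reversed = 3 − raw):
  item 1: 1
  item 3: 0
  item 5: 3
  item 7: 3 − 1 = 2
Sum = 1 + 0 + 3 + 2 = 6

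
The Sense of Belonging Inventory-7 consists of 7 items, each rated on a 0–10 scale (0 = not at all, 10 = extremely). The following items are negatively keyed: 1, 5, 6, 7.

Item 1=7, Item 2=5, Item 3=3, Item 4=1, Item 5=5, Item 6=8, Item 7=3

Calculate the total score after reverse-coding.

Raw sum = 32. Negatively keyed items: 1, 5, 6, 7; their raw sum = 23.
Each reversal replaces raw with 10 − raw, changing the total by 10 − 2·raw per item.
Total = 32 + 4·10 − 2·23 = 32 + 40 − 46 = 26

26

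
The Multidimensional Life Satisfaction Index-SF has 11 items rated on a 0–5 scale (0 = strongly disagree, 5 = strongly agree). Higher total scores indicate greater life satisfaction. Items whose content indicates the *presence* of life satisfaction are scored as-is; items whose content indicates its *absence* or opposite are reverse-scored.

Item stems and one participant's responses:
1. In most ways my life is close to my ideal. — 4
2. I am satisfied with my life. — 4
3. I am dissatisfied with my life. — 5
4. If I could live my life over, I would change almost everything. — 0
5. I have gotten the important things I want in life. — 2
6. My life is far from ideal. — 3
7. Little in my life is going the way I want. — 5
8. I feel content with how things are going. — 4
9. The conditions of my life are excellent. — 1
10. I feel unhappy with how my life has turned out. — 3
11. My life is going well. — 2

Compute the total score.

26

Items 3, 4, 6, 7, 10 describe the absence/opposite of life satisfaction → reverse-score.
reverse-coded value = 5 − response.
  item 1: 4
  item 2: 4
  item 3: 5 − 5 = 0
  item 4: 5 − 0 = 5
  item 5: 2
  item 6: 5 − 3 = 2
  item 7: 5 − 5 = 0
  item 8: 4
  item 9: 1
  item 10: 5 − 3 = 2
  item 11: 2
Total = 4 + 4 + 0 + 5 + 2 + 2 + 0 + 4 + 1 + 2 + 2 = 26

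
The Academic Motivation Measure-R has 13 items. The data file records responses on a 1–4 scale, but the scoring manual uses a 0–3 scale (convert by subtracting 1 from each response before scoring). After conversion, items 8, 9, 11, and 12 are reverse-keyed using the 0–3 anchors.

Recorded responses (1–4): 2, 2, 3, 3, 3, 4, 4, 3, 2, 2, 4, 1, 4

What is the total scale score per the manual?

24

Convert to 0–3: 1, 1, 2, 2, 2, 3, 3, 2, 1, 1, 3, 0, 3
Reverse-coded (reverse-coded value = 3 − response):
  item 8: 3 − 2 = 1
  item 9: 3 − 1 = 2
  item 11: 3 − 3 = 0
  item 12: 3 − 0 = 3
Scored: 1, 1, 2, 2, 2, 3, 3, 1, 2, 1, 0, 3, 3
Total = 24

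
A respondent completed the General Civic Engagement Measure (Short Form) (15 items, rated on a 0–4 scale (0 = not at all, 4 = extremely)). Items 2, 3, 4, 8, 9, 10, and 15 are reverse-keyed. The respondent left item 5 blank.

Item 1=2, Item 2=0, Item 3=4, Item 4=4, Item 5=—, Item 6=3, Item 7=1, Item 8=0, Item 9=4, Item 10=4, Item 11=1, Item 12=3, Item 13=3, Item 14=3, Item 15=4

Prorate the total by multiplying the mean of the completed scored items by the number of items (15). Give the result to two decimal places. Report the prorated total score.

Reverse-coded (reversed = (0+4) − raw = 4 − raw):
  item 2: 4 − 0 = 4
  item 3: 4 − 4 = 0
  item 4: 4 − 4 = 0
  item 8: 4 − 0 = 4
  item 9: 4 − 4 = 0
  item 10: 4 − 4 = 0
  item 15: 4 − 4 = 0
Completed scored items (14 of 15): 2, 4, 0, 0, 3, 1, 4, 0, 0, 1, 3, 3, 3, 0; sum = 24.
Person mean = 24 / 14 ≈ 1.7143
Prorated total = (24 / 14) × 15 = 25.71 (to 2 dp)

25.71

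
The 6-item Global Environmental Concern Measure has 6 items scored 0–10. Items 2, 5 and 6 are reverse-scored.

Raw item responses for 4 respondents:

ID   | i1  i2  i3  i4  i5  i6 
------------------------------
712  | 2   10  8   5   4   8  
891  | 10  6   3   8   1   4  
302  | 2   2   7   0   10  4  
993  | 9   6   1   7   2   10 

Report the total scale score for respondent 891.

Respondent 891 raw: 10, 6, 3, 8, 1, 4.
Reverse-coded (reversed = (0+10) − raw = 10 − raw):
  item 1: 10
  item 2: 10 − 6 = 4
  item 3: 3
  item 4: 8
  item 5: 10 − 1 = 9
  item 6: 10 − 4 = 6
Sum = 10 + 4 + 3 + 8 + 9 + 6 = 40

40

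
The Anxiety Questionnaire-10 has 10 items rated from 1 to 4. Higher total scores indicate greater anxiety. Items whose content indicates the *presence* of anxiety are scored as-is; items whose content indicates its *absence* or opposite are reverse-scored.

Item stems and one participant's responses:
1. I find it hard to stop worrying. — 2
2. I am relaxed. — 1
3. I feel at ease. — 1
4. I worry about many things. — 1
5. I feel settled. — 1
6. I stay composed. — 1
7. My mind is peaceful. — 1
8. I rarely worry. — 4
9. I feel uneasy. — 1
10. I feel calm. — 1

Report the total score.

29

Items 2, 3, 5, 6, 7, 8, 10 describe the absence/opposite of anxiety → reverse-score.
on a 1–4 scale, reversed = 5 − raw.
  item 1: 2
  item 2: 5 − 1 = 4
  item 3: 5 − 1 = 4
  item 4: 1
  item 5: 5 − 1 = 4
  item 6: 5 − 1 = 4
  item 7: 5 − 1 = 4
  item 8: 5 − 4 = 1
  item 9: 1
  item 10: 5 − 1 = 4
Total = 2 + 4 + 4 + 1 + 4 + 4 + 4 + 1 + 1 + 4 = 29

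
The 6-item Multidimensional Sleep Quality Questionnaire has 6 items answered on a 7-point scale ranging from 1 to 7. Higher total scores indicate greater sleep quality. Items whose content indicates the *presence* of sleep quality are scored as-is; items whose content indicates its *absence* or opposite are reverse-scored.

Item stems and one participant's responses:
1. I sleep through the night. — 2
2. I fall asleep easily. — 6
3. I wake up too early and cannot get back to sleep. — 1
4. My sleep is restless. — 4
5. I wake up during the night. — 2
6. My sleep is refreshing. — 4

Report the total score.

Items 3, 4, 5 describe the absence/opposite of sleep quality → reverse-score.
on a 1–7 scale, reversed = 8 − raw.
  item 1: 2
  item 2: 6
  item 3: 8 − 1 = 7
  item 4: 8 − 4 = 4
  item 5: 8 − 2 = 6
  item 6: 4
Total = 2 + 6 + 7 + 4 + 6 + 4 = 29

29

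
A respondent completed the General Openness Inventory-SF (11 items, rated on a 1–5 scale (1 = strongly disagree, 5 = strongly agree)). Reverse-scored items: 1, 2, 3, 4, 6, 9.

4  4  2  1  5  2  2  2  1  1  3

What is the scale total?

Apply reverse scoring (reversed = (1+5) − raw = 6 − raw):
  item 1: 6 − 4 = 2
  item 2: 6 − 4 = 2
  item 3: 6 − 2 = 4
  item 4: 6 − 1 = 5
  item 6: 6 − 2 = 4
  item 9: 6 − 1 = 5
Scored responses: 2, 2, 4, 5, 5, 4, 2, 2, 5, 1, 3
Total = 2 + 2 + 4 + 5 + 5 + 4 + 2 + 2 + 5 + 1 + 3 = 35

35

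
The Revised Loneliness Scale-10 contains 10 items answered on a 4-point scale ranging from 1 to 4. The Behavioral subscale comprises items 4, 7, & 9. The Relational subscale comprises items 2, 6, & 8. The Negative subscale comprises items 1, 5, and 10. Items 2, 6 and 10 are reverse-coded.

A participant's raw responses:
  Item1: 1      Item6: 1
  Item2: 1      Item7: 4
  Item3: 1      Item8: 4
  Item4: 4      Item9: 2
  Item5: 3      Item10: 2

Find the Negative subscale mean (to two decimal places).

2.33

Negative items: 1, 5, 10.
Of these, item 10 is reverse-coded; on a 1–4 scale, reversed = 5 − raw.
  item 1: 1
  item 5: 3
  item 10: 5 − 2 = 3
Sum = 1 + 3 + 3 = 7
Mean = 7 / 3 = 2.33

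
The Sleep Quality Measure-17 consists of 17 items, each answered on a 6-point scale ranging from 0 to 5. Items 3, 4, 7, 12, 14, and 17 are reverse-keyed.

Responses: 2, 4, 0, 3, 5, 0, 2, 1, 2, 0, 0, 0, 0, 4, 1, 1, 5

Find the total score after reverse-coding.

32

Raw sum = 30. Reverse-keyed items: 3, 4, 7, 12, 14, 17; their raw sum = 14.
Each reversal replaces raw with 5 − raw, changing the total by 5 − 2·raw per item.
Total = 30 + 6·5 − 2·14 = 30 + 30 − 28 = 32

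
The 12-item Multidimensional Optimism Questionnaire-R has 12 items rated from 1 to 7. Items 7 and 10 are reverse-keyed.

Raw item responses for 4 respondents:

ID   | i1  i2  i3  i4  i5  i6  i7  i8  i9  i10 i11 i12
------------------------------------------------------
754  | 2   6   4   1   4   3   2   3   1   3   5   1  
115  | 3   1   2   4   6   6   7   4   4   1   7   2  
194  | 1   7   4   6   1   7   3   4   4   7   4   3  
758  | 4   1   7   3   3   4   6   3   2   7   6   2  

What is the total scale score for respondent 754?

Respondent 754 raw: 2, 6, 4, 1, 4, 3, 2, 3, 1, 3, 5, 1.
Reverse-coded (on a 1–7 scale, reversed = 8 − raw):
  item 1: 2
  item 2: 6
  item 3: 4
  item 4: 1
  item 5: 4
  item 6: 3
  item 7: 8 − 2 = 6
  item 8: 3
  item 9: 1
  item 10: 8 − 3 = 5
  item 11: 5
  item 12: 1
Sum = 2 + 6 + 4 + 1 + 4 + 3 + 6 + 3 + 1 + 5 + 5 + 1 = 41

41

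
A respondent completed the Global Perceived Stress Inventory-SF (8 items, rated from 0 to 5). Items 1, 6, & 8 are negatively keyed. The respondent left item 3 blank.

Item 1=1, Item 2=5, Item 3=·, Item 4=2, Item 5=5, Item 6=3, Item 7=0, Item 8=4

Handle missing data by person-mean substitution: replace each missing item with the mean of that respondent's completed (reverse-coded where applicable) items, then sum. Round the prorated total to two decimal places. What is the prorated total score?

Reverse-coded (on a 0–5 scale, reversed = 5 − raw):
  item 1: 5 − 1 = 4
  item 6: 5 − 3 = 2
  item 8: 5 − 4 = 1
Completed scored items (7 of 8): 4, 5, 2, 5, 2, 0, 1; sum = 19.
Person mean = 19 / 7 ≈ 2.7143
Prorated total = (19 / 7) × 8 = 21.71 (to 2 dp)

21.71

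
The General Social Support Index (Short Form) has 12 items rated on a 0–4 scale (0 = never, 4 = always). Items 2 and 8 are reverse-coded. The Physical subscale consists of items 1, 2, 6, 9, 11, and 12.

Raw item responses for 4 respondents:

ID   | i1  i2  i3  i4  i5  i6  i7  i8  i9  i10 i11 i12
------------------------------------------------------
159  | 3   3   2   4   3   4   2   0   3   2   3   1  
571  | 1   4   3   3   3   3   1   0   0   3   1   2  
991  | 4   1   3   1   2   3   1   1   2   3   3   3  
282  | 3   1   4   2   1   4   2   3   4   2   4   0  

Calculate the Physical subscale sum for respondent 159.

15

Respondent 159 raw: 3, 3, 2, 4, 3, 4, 2, 0, 3, 2, 3, 1.
Physical items: 1, 2, 6, 9, 11, 12.
Reverse-coded (reversed = (0+4) − raw = 4 − raw):
  item 1: 3
  item 2: 4 − 3 = 1
  item 6: 4
  item 9: 3
  item 11: 3
  item 12: 1
Sum = 3 + 1 + 4 + 3 + 3 + 1 = 15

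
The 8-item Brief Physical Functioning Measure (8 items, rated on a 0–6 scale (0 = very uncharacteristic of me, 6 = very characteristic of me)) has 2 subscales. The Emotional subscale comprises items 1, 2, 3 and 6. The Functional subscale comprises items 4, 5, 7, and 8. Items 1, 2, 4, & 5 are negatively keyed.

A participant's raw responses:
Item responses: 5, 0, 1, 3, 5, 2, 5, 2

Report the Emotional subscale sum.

Emotional items: 1, 2, 3, 6.
Of these, items 1 and 2 are negatively keyed; on a 0–6 scale, reversed = 6 − raw.
  item 1: 6 − 5 = 1
  item 2: 6 − 0 = 6
  item 3: 1
  item 6: 2
Sum = 1 + 6 + 1 + 2 = 10

10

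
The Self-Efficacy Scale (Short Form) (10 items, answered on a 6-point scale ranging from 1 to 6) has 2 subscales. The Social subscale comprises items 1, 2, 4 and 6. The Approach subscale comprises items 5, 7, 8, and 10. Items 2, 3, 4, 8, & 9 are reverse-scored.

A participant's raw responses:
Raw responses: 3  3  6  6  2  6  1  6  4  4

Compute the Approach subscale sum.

8

Approach items: 5, 7, 8, 10.
Of these, item 8 is reverse-scored; reverse-coded value = 7 − response.
  item 5: 2
  item 7: 1
  item 8: 7 − 6 = 1
  item 10: 4
Sum = 2 + 1 + 1 + 4 = 8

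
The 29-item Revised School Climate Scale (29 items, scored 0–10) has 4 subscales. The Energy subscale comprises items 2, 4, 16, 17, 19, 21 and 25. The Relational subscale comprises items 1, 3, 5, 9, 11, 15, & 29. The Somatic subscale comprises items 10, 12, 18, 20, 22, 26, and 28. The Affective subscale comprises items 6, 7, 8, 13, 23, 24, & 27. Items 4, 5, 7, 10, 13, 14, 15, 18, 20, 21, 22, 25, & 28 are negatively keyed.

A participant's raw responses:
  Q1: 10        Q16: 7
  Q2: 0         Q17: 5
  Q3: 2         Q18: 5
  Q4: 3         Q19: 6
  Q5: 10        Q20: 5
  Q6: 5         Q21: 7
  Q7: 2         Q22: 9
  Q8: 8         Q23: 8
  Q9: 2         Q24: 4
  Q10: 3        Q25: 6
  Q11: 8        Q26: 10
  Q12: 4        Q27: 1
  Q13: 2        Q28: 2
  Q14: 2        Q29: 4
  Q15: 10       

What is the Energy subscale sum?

Energy items: 2, 4, 16, 17, 19, 21, 25.
Of these, items 4, 21, and 25 are negatively keyed; on a 0–10 scale, reversed = 10 − raw.
  item 2: 0
  item 4: 10 − 3 = 7
  item 16: 7
  item 17: 5
  item 19: 6
  item 21: 10 − 7 = 3
  item 25: 10 − 6 = 4
Sum = 0 + 7 + 7 + 5 + 6 + 3 + 4 = 32

32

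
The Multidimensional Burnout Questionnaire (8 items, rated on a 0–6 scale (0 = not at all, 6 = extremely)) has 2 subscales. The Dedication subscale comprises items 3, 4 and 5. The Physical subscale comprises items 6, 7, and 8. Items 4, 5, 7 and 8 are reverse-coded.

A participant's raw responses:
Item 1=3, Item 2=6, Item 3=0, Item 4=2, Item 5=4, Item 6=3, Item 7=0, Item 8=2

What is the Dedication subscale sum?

6

Dedication items: 3, 4, 5.
Of these, items 4 & 5 are reverse-coded; reverse-coded value = 6 − response.
  item 3: 0
  item 4: 6 − 2 = 4
  item 5: 6 − 4 = 2
Sum = 0 + 4 + 2 = 6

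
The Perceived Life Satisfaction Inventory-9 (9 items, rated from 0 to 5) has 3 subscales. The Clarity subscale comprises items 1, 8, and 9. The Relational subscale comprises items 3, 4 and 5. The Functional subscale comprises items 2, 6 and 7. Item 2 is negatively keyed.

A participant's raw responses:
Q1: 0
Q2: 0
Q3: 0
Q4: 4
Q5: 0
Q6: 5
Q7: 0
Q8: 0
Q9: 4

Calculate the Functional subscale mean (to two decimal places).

3.33

Functional items: 2, 6, 7.
Of these, item 2 is negatively keyed; reversed = (0+5) − raw = 5 − raw.
  item 2: 5 − 0 = 5
  item 6: 5
  item 7: 0
Sum = 5 + 5 + 0 = 10
Mean = 10 / 3 = 3.33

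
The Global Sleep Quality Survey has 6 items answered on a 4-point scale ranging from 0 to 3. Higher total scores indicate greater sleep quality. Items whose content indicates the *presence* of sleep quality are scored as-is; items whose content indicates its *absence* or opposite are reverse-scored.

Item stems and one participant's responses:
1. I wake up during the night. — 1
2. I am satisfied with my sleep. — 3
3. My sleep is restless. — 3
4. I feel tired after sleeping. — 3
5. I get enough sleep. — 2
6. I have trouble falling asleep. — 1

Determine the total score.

Items 1, 3, 4, 6 describe the absence/opposite of sleep quality → reverse-score.
reverse-coded value = 3 − response.
  item 1: 3 − 1 = 2
  item 2: 3
  item 3: 3 − 3 = 0
  item 4: 3 − 3 = 0
  item 5: 2
  item 6: 3 − 1 = 2
Total = 2 + 3 + 0 + 0 + 2 + 2 = 9

9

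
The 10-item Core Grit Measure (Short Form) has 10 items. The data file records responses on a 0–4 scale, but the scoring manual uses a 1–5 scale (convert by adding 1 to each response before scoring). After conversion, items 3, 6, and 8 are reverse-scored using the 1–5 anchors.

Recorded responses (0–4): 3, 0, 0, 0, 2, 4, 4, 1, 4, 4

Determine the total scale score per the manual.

Convert to 1–5: 4, 1, 1, 1, 3, 5, 5, 2, 5, 5
Reverse-coded (on a 1–5 scale, reversed = 6 − raw):
  item 3: 6 − 1 = 5
  item 6: 6 − 5 = 1
  item 8: 6 − 2 = 4
Scored: 4, 1, 5, 1, 3, 1, 5, 4, 5, 5
Total = 34

34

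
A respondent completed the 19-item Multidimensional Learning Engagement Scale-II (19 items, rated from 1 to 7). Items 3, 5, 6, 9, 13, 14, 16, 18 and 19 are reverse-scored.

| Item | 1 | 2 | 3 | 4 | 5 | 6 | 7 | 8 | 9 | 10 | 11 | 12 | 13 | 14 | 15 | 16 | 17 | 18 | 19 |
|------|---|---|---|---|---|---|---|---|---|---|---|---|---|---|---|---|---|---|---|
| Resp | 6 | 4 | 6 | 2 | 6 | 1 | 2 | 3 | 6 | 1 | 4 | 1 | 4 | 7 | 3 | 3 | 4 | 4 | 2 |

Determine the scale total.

63

Reverse-scored items use 8 − raw:
  item 3: 8 − 6 = 2
  item 5: 8 − 6 = 2
  item 6: 8 − 1 = 7
  item 9: 8 − 6 = 2
  item 13: 8 − 4 = 4
  item 14: 8 − 7 = 1
  item 16: 8 − 3 = 5
  item 18: 8 − 4 = 4
  item 19: 8 − 2 = 6
After reverse-coding: 6, 4, 2, 2, 2, 7, 2, 3, 2, 1, 4, 1, 4, 1, 3, 5, 4, 4, 6
Total = 6 + 4 + 2 + 2 + 2 + 7 + 2 + 3 + 2 + 1 + 4 + 1 + 4 + 1 + 3 + 5 + 4 + 4 + 6 = 63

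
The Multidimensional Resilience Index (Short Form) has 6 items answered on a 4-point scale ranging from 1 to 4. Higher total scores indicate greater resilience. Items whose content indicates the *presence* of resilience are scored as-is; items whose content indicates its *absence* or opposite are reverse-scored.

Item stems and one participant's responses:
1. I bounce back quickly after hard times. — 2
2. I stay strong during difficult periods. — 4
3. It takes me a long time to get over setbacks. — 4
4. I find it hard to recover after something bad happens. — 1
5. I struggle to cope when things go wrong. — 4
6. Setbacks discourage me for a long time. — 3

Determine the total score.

Items 3, 4, 5, 6 describe the absence/opposite of resilience → reverse-score.
reverse-coded value = 5 − response.
  item 1: 2
  item 2: 4
  item 3: 5 − 4 = 1
  item 4: 5 − 1 = 4
  item 5: 5 − 4 = 1
  item 6: 5 − 3 = 2
Total = 2 + 4 + 1 + 4 + 1 + 2 = 14

14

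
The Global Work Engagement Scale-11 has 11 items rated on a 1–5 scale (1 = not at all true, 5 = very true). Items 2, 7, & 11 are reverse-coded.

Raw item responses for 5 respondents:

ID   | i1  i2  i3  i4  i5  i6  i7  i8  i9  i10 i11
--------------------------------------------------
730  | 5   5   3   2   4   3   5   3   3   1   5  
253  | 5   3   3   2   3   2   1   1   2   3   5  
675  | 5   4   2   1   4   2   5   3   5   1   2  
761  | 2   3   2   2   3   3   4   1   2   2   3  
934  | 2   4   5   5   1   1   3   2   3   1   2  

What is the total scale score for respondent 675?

30

Respondent 675 raw: 5, 4, 2, 1, 4, 2, 5, 3, 5, 1, 2.
Reverse-coded (on a 1–5 scale, reversed = 6 − raw):
  item 1: 5
  item 2: 6 − 4 = 2
  item 3: 2
  item 4: 1
  item 5: 4
  item 6: 2
  item 7: 6 − 5 = 1
  item 8: 3
  item 9: 5
  item 10: 1
  item 11: 6 − 2 = 4
Sum = 5 + 2 + 2 + 1 + 4 + 2 + 1 + 3 + 5 + 1 + 4 = 30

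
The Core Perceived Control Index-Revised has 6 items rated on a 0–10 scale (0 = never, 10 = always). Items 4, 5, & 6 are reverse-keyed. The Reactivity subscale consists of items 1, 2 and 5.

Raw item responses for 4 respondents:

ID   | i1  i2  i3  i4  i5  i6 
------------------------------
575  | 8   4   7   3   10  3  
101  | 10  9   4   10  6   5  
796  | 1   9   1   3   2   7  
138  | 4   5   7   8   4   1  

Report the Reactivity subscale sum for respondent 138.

Respondent 138 raw: 4, 5, 7, 8, 4, 1.
Reactivity items: 1, 2, 5.
Reverse-coded (reverse-coded value = 10 − response):
  item 1: 4
  item 2: 5
  item 5: 10 − 4 = 6
Sum = 4 + 5 + 6 = 15

15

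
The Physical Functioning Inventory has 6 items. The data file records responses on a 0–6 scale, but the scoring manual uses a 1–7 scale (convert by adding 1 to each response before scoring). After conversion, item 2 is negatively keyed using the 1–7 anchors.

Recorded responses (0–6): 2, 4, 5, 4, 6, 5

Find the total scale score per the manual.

Convert to 1–7: 3, 5, 6, 5, 7, 6
Reverse-coded (reversed = (1+7) − raw = 8 − raw):
  item 2: 8 − 5 = 3
Scored: 3, 3, 6, 5, 7, 6
Total = 30

30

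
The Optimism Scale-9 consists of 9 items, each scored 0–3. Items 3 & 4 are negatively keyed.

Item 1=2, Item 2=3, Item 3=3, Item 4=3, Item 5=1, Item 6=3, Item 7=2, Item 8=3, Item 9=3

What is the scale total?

Reverse-coded items (reversed = (0+3) − raw = 3 − raw):
  item 3: 3 − 3 = 0
  item 4: 3 − 3 = 0
After reverse-coding: 2, 3, 0, 0, 1, 3, 2, 3, 3
Total = 2 + 3 + 0 + 0 + 1 + 3 + 2 + 3 + 3 = 17

17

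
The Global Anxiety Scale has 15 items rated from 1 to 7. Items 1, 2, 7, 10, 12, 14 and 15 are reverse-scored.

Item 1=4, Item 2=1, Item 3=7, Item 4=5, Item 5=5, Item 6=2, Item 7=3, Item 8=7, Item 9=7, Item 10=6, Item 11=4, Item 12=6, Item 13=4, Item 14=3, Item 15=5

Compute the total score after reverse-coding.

Reversing items 1, 2, 7, 10, 12, 14 and 15 with 8 − raw:
Total = (8−4) + (8−1) + 7 + 5 + 5 + 2 + (8−3) + 7 + 7 + (8−6) + 4 + (8−6) + 4 + (8−3) + (8−5)
      = 4 + 7 + 7 + 5 + 5 + 2 + 5 + 7 + 7 + 2 + 4 + 2 + 4 + 5 + 3 = 69

69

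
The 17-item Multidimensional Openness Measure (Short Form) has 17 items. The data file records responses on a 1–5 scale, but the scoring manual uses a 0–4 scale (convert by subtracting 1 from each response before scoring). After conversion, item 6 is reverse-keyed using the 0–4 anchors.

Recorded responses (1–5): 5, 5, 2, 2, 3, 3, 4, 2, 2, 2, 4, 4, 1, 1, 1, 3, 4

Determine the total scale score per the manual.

31

Convert to 0–4: 4, 4, 1, 1, 2, 2, 3, 1, 1, 1, 3, 3, 0, 0, 0, 2, 3
Reverse-coded (on a 0–4 scale, reversed = 4 − raw):
  item 6: 4 − 2 = 2
Scored: 4, 4, 1, 1, 2, 2, 3, 1, 1, 1, 3, 3, 0, 0, 0, 2, 3
Total = 31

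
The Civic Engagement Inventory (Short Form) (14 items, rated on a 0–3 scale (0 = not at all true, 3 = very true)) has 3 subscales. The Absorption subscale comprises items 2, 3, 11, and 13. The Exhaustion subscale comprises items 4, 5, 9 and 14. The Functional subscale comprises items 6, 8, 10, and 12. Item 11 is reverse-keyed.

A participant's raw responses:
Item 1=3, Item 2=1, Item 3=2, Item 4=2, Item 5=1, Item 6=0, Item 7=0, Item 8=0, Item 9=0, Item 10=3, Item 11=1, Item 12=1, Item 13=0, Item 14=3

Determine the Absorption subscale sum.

Absorption items: 2, 3, 11, 13.
Of these, item 11 is reverse-keyed; reversed = (0+3) − raw = 3 − raw.
  item 2: 1
  item 3: 2
  item 11: 3 − 1 = 2
  item 13: 0
Sum = 1 + 2 + 2 + 0 = 5

5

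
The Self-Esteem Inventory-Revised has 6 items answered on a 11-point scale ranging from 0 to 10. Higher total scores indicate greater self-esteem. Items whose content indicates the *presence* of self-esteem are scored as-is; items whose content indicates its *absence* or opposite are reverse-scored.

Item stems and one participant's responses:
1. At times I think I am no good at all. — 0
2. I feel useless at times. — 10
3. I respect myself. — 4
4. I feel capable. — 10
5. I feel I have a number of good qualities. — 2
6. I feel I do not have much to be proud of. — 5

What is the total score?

31

Items 1, 2, 6 describe the absence/opposite of self-esteem → reverse-score.
reverse-coded value = 10 − response.
  item 1: 10 − 0 = 10
  item 2: 10 − 10 = 0
  item 3: 4
  item 4: 10
  item 5: 2
  item 6: 10 − 5 = 5
Total = 10 + 0 + 4 + 10 + 2 + 5 = 31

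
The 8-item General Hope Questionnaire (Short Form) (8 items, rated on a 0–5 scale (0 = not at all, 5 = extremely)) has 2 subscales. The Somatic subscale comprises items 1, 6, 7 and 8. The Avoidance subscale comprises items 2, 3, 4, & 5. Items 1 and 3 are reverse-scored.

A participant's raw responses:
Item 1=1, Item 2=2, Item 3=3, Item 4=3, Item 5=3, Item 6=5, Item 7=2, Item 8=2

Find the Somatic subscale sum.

Somatic items: 1, 6, 7, 8.
Of these, item 1 is reverse-scored; reverse-coded value = 5 − response.
  item 1: 5 − 1 = 4
  item 6: 5
  item 7: 2
  item 8: 2
Sum = 4 + 5 + 2 + 2 = 13

13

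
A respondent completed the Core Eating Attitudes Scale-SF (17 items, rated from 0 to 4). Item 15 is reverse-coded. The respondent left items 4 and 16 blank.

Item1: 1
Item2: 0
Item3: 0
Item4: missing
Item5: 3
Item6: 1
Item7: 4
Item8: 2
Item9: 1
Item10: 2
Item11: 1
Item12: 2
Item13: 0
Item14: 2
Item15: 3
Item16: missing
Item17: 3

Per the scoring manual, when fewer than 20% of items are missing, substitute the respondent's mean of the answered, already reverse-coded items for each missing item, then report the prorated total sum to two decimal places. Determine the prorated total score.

Reverse-coded (reversed = (0+4) − raw = 4 − raw):
  item 15: 4 − 3 = 1
Completed scored items (15 of 17): 1, 0, 0, 3, 1, 4, 2, 1, 2, 1, 2, 0, 2, 1, 3; sum = 23.
Person mean = 23 / 15 ≈ 1.5333
Prorated total = (23 / 15) × 17 = 26.07 (to 2 dp)

26.07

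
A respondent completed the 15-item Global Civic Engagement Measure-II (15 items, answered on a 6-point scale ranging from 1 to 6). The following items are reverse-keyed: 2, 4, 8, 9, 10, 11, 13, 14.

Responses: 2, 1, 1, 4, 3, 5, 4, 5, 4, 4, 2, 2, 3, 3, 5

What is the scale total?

52

Reverse-coded items (on a 1–6 scale, reversed = 7 − raw):
  item 2: 7 − 1 = 6
  item 4: 7 − 4 = 3
  item 8: 7 − 5 = 2
  item 9: 7 − 4 = 3
  item 10: 7 − 4 = 3
  item 11: 7 − 2 = 5
  item 13: 7 − 3 = 4
  item 14: 7 − 3 = 4
Scored items: 2, 6, 1, 3, 3, 5, 4, 2, 3, 3, 5, 2, 4, 4, 5
Total = 2 + 6 + 1 + 3 + 3 + 5 + 4 + 2 + 3 + 3 + 5 + 2 + 4 + 4 + 5 = 52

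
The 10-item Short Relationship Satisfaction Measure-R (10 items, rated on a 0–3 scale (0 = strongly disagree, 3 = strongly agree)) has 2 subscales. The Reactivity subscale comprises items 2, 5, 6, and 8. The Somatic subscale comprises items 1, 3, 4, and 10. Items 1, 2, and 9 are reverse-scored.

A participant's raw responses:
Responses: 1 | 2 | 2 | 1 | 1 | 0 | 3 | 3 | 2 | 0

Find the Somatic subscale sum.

Somatic items: 1, 3, 4, 10.
Of these, item 1 is reverse-scored; reversed = (0+3) − raw = 3 − raw.
  item 1: 3 − 1 = 2
  item 3: 2
  item 4: 1
  item 10: 0
Sum = 2 + 2 + 1 + 0 = 5

5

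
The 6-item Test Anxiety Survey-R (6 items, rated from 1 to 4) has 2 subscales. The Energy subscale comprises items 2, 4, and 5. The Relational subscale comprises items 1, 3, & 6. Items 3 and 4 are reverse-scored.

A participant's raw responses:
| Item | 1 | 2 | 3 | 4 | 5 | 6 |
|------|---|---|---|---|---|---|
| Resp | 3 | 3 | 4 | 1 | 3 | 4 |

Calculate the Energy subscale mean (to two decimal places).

3.33

Energy items: 2, 4, 5.
Of these, item 4 is reverse-scored; reversed = (1+4) − raw = 5 − raw.
  item 2: 3
  item 4: 5 − 1 = 4
  item 5: 3
Sum = 3 + 4 + 3 = 10
Mean = 10 / 3 = 3.33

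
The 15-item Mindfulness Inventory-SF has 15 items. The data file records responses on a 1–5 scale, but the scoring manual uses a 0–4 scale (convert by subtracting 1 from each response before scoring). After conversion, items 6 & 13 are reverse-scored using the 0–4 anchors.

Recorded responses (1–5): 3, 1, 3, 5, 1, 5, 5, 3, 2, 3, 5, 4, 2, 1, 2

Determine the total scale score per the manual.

28

Convert to 0–4: 2, 0, 2, 4, 0, 4, 4, 2, 1, 2, 4, 3, 1, 0, 1
Reverse-coded (reverse-coded value = 4 − response):
  item 6: 4 − 4 = 0
  item 13: 4 − 1 = 3
Scored: 2, 0, 2, 4, 0, 0, 4, 2, 1, 2, 4, 3, 3, 0, 1
Total = 28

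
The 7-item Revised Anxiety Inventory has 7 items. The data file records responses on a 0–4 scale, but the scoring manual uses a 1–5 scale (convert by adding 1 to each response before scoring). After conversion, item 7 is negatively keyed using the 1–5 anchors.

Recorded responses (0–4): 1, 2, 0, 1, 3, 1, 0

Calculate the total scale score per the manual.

19

Convert to 1–5: 2, 3, 1, 2, 4, 2, 1
Reverse-coded (on a 1–5 scale, reversed = 6 − raw):
  item 7: 6 − 1 = 5
Scored: 2, 3, 1, 2, 4, 2, 5
Total = 19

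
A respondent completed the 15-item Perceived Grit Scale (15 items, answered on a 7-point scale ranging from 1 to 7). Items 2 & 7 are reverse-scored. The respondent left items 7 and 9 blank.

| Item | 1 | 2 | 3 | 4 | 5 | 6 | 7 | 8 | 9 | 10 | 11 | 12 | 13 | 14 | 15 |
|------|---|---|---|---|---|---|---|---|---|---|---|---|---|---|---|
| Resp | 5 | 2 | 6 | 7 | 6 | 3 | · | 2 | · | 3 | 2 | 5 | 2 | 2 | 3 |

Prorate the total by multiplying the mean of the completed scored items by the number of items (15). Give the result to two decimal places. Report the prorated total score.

Reverse-coded (reversed = (1+7) − raw = 8 − raw):
  item 2: 8 − 2 = 6
Completed scored items (13 of 15): 5, 6, 6, 7, 6, 3, 2, 3, 2, 5, 2, 2, 3; sum = 52.
Person mean = 52 / 13 ≈ 4.0000
Prorated total = (52 / 13) × 15 = 60.00 (to 2 dp)

60.00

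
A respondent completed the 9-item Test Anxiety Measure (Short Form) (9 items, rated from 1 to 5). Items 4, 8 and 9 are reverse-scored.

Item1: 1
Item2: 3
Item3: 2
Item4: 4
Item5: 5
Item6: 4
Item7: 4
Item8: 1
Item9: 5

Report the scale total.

27

Reverse-scored items use 6 − raw:
  item 4: 6 − 4 = 2
  item 8: 6 − 1 = 5
  item 9: 6 − 5 = 1
Scored responses: 1, 3, 2, 2, 5, 4, 4, 5, 1
Total = 1 + 3 + 2 + 2 + 5 + 4 + 4 + 5 + 1 = 27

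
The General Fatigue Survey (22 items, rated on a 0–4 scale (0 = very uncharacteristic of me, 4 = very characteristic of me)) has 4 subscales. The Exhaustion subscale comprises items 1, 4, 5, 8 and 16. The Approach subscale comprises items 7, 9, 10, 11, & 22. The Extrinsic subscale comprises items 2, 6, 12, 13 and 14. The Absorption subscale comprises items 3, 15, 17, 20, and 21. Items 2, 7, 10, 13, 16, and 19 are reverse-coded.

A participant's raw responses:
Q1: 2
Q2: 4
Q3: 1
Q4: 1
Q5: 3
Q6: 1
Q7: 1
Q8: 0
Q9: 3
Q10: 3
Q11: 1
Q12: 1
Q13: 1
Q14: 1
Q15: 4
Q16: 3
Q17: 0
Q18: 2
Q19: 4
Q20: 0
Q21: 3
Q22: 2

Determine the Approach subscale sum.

Approach items: 7, 9, 10, 11, 22.
Of these, items 7 and 10 are reverse-coded; reversed = (0+4) − raw = 4 − raw.
  item 7: 4 − 1 = 3
  item 9: 3
  item 10: 4 − 3 = 1
  item 11: 1
  item 22: 2
Sum = 3 + 3 + 1 + 1 + 2 = 10

10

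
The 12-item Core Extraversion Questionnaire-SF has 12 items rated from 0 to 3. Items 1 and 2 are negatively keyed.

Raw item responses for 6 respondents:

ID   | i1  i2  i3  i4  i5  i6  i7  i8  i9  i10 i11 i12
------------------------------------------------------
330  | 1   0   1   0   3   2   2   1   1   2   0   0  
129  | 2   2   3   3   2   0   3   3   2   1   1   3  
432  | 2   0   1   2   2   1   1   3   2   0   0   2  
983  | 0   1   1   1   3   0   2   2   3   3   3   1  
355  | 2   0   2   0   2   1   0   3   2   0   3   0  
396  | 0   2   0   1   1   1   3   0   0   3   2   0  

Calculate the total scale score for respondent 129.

Respondent 129 raw: 2, 2, 3, 3, 2, 0, 3, 3, 2, 1, 1, 3.
Reverse-coded (on a 0–3 scale, reversed = 3 − raw):
  item 1: 3 − 2 = 1
  item 2: 3 − 2 = 1
  item 3: 3
  item 4: 3
  item 5: 2
  item 6: 0
  item 7: 3
  item 8: 3
  item 9: 2
  item 10: 1
  item 11: 1
  item 12: 3
Sum = 1 + 1 + 3 + 3 + 2 + 0 + 3 + 3 + 2 + 1 + 1 + 3 = 23

23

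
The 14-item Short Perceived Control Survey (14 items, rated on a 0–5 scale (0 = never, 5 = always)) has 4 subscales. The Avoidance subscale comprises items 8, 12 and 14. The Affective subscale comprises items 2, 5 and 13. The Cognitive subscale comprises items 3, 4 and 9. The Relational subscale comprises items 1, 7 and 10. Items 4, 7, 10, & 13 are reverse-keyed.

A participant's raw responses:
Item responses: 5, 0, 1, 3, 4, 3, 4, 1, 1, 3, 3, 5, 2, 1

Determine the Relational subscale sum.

8

Relational items: 1, 7, 10.
Of these, items 7 and 10 are reverse-keyed; reversed = (0+5) − raw = 5 − raw.
  item 1: 5
  item 7: 5 − 4 = 1
  item 10: 5 − 3 = 2
Sum = 5 + 1 + 2 = 8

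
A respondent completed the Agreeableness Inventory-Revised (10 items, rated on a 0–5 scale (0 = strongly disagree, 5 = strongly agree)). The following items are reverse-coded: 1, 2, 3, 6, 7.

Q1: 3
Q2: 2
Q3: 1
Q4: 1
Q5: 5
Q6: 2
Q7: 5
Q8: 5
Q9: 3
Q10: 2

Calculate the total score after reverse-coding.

Reverse-coded items use 5 − raw:
  item 1: 5 − 3 = 2
  item 2: 5 − 2 = 3
  item 3: 5 − 1 = 4
  item 6: 5 − 2 = 3
  item 7: 5 − 5 = 0
After reverse-coding: 2, 3, 4, 1, 5, 3, 0, 5, 3, 2
Total = 2 + 3 + 4 + 1 + 5 + 3 + 0 + 5 + 3 + 2 = 28

28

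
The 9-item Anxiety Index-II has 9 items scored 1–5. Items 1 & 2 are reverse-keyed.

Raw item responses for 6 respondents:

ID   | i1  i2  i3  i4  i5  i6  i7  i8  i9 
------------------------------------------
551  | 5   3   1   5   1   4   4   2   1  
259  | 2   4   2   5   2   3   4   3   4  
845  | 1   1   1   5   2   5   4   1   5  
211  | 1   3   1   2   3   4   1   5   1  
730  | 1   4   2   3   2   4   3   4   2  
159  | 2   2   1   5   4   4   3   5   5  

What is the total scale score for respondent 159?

Respondent 159 raw: 2, 2, 1, 5, 4, 4, 3, 5, 5.
Reverse-coded (on a 1–5 scale, reversed = 6 − raw):
  item 1: 6 − 2 = 4
  item 2: 6 − 2 = 4
  item 3: 1
  item 4: 5
  item 5: 4
  item 6: 4
  item 7: 3
  item 8: 5
  item 9: 5
Sum = 4 + 4 + 1 + 5 + 4 + 4 + 3 + 5 + 5 = 35

35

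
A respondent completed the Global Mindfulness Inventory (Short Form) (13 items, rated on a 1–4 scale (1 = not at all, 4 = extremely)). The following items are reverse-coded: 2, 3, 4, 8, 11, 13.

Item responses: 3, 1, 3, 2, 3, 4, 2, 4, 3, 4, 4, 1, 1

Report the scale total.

Raw sum = 35. Reverse-coded items: 2, 3, 4, 8, 11, 13; their raw sum = 15.
Each reversal replaces raw with 5 − raw, changing the total by 5 − 2·raw per item.
Total = 35 + 6·5 − 2·15 = 35 + 30 − 30 = 35

35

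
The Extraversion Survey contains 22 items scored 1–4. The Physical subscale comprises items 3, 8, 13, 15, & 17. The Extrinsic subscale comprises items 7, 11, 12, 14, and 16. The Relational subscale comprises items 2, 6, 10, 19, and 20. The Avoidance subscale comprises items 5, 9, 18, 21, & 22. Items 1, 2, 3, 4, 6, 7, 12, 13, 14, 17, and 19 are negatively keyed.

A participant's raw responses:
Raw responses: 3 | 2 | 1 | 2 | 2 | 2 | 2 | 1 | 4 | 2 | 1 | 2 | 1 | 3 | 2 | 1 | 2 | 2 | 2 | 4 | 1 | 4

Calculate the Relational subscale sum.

15

Relational items: 2, 6, 10, 19, 20.
Of these, items 2, 6, & 19 are negatively keyed; reverse-coded value = 5 − response.
  item 2: 5 − 2 = 3
  item 6: 5 − 2 = 3
  item 10: 2
  item 19: 5 − 2 = 3
  item 20: 4
Sum = 3 + 3 + 2 + 3 + 4 = 15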